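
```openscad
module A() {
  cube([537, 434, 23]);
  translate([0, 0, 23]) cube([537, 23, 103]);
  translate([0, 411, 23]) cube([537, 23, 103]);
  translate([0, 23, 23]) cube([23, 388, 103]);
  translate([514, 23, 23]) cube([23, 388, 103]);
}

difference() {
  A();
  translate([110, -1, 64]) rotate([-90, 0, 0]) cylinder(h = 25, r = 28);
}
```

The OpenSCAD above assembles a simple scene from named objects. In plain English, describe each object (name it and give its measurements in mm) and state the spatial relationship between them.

A is an open storage box with external size 537×434×126 mm and wall thickness 23 mm (the base is also 23 mm thick). The base covers the whole footprint; the four walls stand on the base, with the y-facing walls full-width and the x-facing walls fitting between their inner faces.

The open box has a circular hole of radius 28 mm through its front wall, centred at (x = 110, z = 64).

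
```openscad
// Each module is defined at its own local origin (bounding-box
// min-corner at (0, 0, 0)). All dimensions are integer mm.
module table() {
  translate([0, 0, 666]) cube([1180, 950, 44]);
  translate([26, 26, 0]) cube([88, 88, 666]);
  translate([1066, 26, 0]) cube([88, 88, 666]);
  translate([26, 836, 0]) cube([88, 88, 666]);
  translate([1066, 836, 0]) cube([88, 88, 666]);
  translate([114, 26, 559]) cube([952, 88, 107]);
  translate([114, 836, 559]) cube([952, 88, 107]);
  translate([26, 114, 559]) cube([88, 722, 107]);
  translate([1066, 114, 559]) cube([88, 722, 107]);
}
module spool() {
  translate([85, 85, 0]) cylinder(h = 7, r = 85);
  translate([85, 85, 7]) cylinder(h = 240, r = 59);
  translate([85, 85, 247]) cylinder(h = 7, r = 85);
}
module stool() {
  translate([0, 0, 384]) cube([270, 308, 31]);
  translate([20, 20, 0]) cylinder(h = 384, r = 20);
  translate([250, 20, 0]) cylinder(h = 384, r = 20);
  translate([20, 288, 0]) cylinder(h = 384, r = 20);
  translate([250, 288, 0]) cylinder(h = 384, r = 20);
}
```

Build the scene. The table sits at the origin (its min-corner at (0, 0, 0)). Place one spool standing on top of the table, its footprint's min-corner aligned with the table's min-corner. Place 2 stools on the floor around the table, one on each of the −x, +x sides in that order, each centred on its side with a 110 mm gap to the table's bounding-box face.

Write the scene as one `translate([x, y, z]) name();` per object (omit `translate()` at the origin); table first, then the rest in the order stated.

table();
translate([0, 0, 710]) spool();
translate([-380, 321, 0]) stool();
translate([1290, 321, 0]) stool();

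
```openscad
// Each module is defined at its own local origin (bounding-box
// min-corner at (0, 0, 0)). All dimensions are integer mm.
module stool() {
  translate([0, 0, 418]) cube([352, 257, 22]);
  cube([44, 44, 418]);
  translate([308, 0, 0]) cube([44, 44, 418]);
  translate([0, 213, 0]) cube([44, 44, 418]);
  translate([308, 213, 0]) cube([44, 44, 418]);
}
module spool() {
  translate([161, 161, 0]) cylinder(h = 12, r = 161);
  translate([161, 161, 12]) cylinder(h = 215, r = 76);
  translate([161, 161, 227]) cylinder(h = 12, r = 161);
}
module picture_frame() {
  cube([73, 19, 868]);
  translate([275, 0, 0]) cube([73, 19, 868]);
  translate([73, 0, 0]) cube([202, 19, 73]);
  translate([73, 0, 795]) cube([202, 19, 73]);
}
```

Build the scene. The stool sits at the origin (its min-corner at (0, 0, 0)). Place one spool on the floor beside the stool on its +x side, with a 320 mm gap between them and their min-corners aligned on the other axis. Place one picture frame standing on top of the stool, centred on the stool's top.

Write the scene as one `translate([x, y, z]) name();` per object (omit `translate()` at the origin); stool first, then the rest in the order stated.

stool();
translate([672, 0, 0]) spool();
translate([2, 119, 440]) picture_frame();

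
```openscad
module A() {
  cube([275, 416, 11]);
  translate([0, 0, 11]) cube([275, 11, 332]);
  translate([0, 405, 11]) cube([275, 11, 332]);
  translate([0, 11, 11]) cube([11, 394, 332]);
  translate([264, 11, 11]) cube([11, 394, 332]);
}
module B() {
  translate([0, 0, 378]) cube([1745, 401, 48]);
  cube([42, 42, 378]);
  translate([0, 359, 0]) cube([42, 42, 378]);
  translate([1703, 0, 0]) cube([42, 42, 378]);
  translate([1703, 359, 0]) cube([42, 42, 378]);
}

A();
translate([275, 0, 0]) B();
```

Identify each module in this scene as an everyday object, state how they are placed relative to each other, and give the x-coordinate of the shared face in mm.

The open box's +x face and the bench's −x face are both at x = 275 mm.

A is an open box. B is a bench. The bench is against the open box's +x side, with their −y faces flush. The x-coordinate of the shared face is 275 mm.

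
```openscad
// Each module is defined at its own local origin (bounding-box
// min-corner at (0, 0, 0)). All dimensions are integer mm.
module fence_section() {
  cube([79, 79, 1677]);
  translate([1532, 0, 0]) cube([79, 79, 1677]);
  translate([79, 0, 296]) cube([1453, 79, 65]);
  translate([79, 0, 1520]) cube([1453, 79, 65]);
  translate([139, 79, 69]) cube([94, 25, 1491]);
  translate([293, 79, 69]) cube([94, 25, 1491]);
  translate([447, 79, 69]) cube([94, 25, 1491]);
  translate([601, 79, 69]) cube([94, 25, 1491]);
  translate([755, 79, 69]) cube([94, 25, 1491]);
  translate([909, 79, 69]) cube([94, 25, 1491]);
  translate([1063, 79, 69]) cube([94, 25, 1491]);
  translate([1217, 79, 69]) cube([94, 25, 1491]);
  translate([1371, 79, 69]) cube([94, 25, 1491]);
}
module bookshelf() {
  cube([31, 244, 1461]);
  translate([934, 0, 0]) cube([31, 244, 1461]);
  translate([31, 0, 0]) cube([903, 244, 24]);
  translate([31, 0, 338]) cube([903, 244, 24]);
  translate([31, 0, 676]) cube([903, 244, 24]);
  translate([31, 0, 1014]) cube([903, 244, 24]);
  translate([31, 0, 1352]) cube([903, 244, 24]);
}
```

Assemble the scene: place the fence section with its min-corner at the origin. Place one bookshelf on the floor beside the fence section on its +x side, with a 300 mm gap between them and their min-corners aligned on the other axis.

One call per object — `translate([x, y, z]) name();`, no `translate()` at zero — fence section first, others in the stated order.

fence_section();
translate([1911, 0, 0]) bookshelf();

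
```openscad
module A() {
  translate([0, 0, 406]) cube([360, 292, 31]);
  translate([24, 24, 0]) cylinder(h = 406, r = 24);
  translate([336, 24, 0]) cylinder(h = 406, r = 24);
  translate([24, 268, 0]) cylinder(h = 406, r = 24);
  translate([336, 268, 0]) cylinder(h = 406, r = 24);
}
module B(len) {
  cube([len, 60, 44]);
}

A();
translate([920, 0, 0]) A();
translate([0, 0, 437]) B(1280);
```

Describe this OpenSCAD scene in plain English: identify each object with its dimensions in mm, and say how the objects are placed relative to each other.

A is a simple wooden stool: a rectangular seat 360 mm (x) by 292 mm (y), 31 mm thick, top face at z = 437 mm, on four round legs, each 48 mm in diameter. The legs rest on z = 0, each leg's axis is inset half a diameter from the nearest pair of seat edges (so the leg's bounding box is flush with the corner).

B is a rectangular beam 1280 mm long (x), 60 mm deep (y), 44 mm thick (z).

The beam spans the tops of two stools placed 560 mm apart, resting at z = 437 mm.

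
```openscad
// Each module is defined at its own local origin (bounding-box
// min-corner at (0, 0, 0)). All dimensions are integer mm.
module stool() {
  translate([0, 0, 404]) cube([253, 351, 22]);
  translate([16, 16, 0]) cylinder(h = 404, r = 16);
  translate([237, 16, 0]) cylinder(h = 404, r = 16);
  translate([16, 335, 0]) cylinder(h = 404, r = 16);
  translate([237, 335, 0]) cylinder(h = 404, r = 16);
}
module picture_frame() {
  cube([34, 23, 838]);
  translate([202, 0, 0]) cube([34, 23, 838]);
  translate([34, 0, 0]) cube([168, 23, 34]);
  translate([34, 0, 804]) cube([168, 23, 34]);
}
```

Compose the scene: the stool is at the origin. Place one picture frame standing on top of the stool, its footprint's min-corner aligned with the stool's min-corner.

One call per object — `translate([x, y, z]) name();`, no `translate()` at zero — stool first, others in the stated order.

stool();
translate([0, 0, 426]) picture_frame();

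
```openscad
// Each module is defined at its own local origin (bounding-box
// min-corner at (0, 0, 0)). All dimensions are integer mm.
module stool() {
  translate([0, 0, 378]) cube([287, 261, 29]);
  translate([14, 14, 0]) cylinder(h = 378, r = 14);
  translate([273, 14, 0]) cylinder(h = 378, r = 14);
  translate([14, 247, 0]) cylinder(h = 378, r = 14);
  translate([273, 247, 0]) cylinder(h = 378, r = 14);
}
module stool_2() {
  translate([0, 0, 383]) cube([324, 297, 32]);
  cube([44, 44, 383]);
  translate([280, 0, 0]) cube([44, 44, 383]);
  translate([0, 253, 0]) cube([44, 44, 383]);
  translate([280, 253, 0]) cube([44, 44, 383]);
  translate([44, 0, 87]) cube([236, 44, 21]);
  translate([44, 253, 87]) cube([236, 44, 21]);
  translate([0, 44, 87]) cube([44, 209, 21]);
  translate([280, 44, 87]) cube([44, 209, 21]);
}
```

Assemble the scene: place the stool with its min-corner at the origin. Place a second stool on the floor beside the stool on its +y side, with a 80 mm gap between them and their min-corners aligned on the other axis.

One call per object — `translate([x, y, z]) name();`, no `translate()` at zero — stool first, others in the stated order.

stool();
translate([0, 341, 0]) stool_2();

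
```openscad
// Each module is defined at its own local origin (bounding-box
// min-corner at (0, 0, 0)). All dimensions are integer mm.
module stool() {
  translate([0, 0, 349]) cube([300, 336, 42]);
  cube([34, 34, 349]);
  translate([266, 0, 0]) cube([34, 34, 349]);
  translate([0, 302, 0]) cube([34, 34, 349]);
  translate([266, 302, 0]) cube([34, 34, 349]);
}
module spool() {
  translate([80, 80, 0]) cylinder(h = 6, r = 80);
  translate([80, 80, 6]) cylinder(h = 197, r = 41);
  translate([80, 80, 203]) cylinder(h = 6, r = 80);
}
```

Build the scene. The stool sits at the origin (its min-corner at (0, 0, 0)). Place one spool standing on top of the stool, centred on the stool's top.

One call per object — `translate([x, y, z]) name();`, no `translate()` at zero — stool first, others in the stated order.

stool();
translate([70, 88, 391]) spool();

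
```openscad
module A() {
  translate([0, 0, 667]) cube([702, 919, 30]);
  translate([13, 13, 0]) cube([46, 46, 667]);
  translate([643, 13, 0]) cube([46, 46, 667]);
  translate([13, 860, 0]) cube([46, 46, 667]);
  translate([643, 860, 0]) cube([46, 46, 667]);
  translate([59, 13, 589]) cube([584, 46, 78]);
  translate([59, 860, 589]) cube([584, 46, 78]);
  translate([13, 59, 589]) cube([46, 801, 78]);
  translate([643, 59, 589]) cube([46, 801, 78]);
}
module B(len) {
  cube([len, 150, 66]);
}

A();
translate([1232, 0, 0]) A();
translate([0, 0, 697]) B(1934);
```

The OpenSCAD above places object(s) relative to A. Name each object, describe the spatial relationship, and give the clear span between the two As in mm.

Second table starts at x = 1232; first ends at x = 702; clear span = 1232 − 702 = 530 mm.

A is a table. B is a beam. A beam spans the tops of two tables. The clear span between the two tables is 530 mm.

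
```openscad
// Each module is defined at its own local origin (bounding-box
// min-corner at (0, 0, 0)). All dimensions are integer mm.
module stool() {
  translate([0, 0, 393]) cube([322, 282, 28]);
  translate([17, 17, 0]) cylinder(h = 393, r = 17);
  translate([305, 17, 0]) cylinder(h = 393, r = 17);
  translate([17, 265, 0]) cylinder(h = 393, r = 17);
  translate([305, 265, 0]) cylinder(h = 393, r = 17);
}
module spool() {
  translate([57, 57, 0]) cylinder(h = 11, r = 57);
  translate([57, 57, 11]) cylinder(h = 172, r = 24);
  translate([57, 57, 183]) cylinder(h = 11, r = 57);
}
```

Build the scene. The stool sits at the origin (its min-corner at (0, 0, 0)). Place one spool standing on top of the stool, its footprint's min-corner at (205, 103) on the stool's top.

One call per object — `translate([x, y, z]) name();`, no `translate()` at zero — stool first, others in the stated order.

stool();
translate([205, 103, 421]) spool();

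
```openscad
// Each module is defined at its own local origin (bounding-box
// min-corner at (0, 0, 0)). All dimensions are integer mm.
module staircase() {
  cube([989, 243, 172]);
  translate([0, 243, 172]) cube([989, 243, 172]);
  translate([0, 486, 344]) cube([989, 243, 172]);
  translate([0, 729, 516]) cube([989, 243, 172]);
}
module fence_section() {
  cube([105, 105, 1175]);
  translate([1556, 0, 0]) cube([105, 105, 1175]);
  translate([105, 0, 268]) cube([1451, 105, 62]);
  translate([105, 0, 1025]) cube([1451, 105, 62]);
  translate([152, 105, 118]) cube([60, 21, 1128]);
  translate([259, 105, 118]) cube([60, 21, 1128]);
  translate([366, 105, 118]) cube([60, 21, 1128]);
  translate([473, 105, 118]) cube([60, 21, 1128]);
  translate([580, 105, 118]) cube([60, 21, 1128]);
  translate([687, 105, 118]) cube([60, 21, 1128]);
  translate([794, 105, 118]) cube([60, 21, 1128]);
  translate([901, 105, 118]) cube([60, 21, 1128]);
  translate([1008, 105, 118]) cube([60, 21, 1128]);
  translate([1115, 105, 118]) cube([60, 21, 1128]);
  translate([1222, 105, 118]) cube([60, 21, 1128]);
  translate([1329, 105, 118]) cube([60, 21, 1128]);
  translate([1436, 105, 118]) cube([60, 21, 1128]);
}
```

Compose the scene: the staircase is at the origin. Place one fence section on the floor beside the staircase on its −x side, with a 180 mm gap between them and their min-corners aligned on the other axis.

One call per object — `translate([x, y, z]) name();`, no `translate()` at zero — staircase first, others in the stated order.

staircase();
translate([-1841, 0, 0]) fence_section();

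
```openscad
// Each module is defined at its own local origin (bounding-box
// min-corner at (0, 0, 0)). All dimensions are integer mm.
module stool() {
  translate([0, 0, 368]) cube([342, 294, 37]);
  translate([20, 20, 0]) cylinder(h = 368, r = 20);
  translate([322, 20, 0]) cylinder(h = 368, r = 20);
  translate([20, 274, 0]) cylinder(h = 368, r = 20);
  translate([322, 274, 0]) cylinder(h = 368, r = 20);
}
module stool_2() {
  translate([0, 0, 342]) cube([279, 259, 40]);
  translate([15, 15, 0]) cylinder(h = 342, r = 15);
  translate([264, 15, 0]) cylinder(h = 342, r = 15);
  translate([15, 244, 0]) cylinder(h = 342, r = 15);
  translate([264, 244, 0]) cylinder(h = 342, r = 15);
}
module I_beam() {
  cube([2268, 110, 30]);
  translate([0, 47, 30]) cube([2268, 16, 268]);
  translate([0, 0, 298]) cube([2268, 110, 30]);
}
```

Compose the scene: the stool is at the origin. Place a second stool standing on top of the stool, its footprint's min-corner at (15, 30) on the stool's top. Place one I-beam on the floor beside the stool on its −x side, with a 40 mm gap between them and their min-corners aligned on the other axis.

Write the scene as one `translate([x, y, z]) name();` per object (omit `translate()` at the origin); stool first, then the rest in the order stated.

stool();
translate([15, 30, 405]) stool_2();
translate([-2308, 0, 0]) I_beam();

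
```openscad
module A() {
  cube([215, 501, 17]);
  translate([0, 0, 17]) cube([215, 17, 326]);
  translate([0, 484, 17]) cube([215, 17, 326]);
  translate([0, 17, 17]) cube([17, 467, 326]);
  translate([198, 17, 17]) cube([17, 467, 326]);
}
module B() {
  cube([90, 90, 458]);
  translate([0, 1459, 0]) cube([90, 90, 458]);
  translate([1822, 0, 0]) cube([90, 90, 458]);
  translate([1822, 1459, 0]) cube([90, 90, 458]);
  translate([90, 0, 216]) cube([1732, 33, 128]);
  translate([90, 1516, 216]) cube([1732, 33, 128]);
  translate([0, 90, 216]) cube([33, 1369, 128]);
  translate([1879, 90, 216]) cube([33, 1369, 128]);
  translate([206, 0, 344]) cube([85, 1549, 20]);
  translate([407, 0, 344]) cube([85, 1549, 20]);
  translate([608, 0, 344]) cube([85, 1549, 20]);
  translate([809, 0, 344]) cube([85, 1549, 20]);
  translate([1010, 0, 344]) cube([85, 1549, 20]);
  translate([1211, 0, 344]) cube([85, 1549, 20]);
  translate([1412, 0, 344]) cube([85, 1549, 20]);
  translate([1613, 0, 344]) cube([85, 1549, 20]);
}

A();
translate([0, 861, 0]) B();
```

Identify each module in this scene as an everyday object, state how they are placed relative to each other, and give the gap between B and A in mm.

A is an open box. B is a bed frame. The bed frame is on the floor beside the open box on its +y side. The gap between the bed frame and the open box is 360 mm.

The bed frame's nearest face is 360 mm from the open box's +y face.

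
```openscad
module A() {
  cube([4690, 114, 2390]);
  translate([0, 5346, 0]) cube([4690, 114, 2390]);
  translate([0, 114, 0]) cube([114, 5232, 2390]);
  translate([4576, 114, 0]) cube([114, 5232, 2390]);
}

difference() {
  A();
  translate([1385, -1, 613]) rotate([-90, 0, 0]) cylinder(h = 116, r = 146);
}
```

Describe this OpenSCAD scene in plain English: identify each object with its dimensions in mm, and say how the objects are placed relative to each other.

A is a box-shaped house frame (walls only): outside footprint 4690×5460 mm, wall height 2390 mm, wall thickness 114 mm. The two y-facing walls run the full x-width; the two x-facing walls fit between the inner faces of the y-facing walls.

The house frame has a circular hole of radius 146 mm through its front wall, centred at (x = 1385, z = 613).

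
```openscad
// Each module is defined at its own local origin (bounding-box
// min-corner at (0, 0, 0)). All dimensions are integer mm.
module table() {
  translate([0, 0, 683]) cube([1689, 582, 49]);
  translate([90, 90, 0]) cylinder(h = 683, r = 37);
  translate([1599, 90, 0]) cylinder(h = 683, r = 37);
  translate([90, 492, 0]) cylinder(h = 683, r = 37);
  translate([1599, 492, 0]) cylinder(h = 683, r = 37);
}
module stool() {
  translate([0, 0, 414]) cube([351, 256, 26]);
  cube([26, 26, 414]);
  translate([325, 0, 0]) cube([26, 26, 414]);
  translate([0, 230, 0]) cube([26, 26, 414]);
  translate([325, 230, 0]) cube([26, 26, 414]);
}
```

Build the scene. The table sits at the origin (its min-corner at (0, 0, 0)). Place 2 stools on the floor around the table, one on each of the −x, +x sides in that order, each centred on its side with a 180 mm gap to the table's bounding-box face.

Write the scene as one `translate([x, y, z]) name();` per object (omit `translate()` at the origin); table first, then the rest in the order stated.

table();
translate([-531, 163, 0]) stool();
translate([1869, 163, 0]) stool();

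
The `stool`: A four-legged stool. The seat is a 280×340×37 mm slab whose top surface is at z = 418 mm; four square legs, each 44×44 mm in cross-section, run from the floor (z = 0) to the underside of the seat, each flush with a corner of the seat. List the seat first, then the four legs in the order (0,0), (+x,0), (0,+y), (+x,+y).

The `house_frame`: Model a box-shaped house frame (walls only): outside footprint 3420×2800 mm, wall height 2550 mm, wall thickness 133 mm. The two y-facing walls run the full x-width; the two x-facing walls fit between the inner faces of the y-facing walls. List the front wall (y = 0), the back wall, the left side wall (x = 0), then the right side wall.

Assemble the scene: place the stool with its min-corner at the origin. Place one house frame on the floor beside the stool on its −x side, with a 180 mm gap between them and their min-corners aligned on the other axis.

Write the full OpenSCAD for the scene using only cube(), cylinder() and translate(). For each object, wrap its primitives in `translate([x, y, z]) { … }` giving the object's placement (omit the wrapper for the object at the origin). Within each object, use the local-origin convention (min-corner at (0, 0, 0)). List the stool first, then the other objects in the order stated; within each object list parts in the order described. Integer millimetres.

translate([0, 0, 381]) cube([280, 340, 37]);
cube([44, 44, 381]);
translate([236, 0, 0]) cube([44, 44, 381]);
translate([0, 296, 0]) cube([44, 44, 381]);
translate([236, 296, 0]) cube([44, 44, 381]);
translate([-3600, 0, 0]) {
  cube([3420, 133, 2550]);
  translate([0, 2667, 0]) cube([3420, 133, 2550]);
  translate([0, 133, 0]) cube([133, 2534, 2550]);
  translate([3287, 133, 0]) cube([133, 2534, 2550]);
}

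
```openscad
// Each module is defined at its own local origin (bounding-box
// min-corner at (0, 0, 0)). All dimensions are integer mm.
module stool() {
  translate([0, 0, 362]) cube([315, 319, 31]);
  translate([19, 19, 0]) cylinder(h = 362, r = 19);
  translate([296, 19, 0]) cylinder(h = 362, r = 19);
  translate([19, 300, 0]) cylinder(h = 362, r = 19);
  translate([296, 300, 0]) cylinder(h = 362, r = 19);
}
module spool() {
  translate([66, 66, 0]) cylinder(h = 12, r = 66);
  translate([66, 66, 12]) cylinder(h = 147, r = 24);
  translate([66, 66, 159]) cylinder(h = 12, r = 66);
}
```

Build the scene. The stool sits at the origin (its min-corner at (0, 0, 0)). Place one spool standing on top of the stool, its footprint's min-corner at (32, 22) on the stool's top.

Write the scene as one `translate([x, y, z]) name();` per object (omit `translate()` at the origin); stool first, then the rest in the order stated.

stool();
translate([32, 22, 393]) spool();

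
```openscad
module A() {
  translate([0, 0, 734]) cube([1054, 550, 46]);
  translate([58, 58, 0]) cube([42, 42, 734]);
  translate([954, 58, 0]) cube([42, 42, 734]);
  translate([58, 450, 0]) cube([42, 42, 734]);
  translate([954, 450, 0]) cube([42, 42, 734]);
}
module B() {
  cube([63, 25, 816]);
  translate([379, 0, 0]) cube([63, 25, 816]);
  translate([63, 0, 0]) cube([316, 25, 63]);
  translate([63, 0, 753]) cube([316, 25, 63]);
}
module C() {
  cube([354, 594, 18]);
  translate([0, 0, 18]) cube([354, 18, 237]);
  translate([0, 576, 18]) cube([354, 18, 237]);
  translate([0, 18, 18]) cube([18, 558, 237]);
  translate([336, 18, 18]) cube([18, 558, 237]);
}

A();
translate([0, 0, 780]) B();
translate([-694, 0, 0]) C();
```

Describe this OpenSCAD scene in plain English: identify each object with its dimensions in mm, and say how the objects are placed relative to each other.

A is a rectangular dining table. The top is 1054×550×46 mm with its upper surface at z = 780 mm. It stands on four 42×42 mm square legs, each inset 58 mm from the nearest pair of top edges, running from the floor to the underside of the top.

B is a rectangular picture frame lying in the x–z plane (depth along y). The opening is 316 mm wide (x) by 690 mm tall (z), surrounded by a border 63 mm wide on all four sides. The frame is 25 mm deep and is made of two full-height vertical stiles with two horizontal rails fitted between them.

C is an open-topped rectangular box: outside dimensions 354×594×255 mm, with a uniform wall and base thickness of 18 mm. The base is a full 354×594 slab on the floor; four walls sit on top of the base. The front and back walls (the −y and +y sides) span the full width; the two side walls fit between them.

The picture frame is on top of the table. The open box is on the floor beside the table on its −x side.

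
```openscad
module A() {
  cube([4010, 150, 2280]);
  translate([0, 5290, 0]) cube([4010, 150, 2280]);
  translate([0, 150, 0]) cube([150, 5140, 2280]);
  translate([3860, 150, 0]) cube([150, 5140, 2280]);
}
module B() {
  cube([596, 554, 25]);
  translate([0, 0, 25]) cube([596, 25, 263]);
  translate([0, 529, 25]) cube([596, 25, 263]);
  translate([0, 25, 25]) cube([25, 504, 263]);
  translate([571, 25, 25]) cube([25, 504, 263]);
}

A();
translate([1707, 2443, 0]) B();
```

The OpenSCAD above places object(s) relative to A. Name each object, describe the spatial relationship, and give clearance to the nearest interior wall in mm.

A is a house frame. B is an open box. The open box sits inside the house frame, centred. The clearance to the nearest interior wall is 1557 mm.

Clearances: x = 1557, y = 2293; minimum 1557 mm.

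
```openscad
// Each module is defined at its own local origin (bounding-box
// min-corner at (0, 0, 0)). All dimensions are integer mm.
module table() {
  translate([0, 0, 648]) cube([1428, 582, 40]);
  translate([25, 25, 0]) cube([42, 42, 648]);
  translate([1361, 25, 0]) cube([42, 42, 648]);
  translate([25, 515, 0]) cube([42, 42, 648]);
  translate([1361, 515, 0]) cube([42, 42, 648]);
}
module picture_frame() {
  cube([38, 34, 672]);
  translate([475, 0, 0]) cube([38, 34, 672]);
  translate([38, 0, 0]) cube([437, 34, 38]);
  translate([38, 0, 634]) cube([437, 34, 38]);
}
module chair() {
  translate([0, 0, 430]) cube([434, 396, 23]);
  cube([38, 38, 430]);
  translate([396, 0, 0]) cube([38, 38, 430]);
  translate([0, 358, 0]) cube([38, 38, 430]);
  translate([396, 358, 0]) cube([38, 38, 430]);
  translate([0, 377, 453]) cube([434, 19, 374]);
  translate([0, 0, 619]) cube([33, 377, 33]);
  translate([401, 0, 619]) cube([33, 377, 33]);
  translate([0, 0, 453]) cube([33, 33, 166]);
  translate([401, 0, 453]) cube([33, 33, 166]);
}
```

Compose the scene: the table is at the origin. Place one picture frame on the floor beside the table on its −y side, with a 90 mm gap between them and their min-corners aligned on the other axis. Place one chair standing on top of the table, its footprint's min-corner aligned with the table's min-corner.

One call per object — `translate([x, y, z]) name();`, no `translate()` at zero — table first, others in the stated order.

table();
translate([0, -124, 0]) picture_frame();
translate([0, 0, 688]) chair();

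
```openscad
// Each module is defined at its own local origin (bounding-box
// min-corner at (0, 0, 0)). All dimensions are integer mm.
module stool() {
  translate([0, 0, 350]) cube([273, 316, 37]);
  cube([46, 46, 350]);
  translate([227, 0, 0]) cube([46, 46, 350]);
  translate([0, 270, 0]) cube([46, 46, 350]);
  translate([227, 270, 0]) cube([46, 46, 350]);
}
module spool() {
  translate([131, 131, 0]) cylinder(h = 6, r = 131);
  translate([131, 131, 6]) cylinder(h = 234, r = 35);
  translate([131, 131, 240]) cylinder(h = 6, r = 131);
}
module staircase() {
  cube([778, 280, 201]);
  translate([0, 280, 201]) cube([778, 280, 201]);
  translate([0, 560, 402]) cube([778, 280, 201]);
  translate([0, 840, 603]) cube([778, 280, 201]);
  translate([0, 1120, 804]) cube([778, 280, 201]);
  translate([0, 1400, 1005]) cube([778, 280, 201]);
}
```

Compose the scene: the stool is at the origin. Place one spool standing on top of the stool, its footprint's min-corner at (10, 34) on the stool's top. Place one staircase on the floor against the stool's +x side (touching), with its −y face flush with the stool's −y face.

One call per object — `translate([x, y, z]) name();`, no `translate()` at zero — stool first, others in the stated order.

stool();
translate([10, 34, 387]) spool();
translate([273, 0, 0]) staircase();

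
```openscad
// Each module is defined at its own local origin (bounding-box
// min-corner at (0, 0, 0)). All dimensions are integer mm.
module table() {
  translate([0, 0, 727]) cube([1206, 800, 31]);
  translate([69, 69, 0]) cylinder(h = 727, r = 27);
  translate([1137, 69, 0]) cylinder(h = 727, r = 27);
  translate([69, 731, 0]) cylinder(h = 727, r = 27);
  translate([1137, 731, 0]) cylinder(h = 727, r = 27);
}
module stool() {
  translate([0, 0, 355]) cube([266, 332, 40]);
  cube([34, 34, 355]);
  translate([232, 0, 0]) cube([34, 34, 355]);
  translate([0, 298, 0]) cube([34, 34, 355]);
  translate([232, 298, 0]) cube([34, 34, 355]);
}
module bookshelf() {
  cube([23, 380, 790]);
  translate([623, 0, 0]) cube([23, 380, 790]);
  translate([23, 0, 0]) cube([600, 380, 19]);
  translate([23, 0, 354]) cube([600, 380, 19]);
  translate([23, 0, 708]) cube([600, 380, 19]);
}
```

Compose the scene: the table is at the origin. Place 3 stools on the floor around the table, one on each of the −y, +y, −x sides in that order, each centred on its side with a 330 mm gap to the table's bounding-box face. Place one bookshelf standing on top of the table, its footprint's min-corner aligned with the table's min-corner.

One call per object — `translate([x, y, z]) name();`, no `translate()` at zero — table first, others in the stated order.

table();
translate([470, -662, 0]) stool();
translate([470, 1130, 0]) stool();
translate([-596, 234, 0]) stool();
translate([0, 0, 758]) bookshelf();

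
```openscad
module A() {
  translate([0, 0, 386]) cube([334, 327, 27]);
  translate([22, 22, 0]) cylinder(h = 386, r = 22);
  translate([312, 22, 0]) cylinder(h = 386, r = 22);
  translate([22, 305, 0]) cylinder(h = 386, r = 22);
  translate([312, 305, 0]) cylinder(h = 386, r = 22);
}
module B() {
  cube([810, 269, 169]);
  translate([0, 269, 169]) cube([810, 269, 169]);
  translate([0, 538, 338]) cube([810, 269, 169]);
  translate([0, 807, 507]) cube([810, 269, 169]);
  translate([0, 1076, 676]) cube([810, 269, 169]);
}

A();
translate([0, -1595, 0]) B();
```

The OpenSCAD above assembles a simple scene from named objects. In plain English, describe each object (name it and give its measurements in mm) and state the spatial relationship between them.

A is a four-legged stool. The seat is 334×327 mm, 27 mm thick, top at z = 413 mm. It stands on four round legs, each 44 mm in diameter, from z = 0 to the seat underside, each leg's axis is inset half a diameter from the nearest pair of seat edges (so the leg's bounding box is flush with the corner).

B is a run of 5 identical solid stair steps. Each tread is 810×269 mm and each step block is 169 mm high. Step 1 rests on the floor; step k is offset from step 1 by (k−1)×269 mm in y and (k−1)×169 mm in z.

The staircase is on the floor beside the stool on its −y side.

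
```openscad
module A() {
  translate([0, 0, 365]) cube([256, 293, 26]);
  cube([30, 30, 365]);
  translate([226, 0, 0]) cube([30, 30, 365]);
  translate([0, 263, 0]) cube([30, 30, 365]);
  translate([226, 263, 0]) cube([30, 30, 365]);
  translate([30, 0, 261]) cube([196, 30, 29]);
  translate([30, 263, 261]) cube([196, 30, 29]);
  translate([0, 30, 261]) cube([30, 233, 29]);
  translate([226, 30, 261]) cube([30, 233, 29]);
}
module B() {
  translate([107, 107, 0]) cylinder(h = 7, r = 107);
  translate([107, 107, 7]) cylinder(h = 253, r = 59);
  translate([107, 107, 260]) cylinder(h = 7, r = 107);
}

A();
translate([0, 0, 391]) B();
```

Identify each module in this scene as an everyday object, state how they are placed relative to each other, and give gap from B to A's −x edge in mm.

The spool's min-x is at 0; the stool's min-x is 0; gap = 0 mm.

A is a stool. B is a spool. The spool is on top of the stool. The gap from the spool to the stool's −x edge is 0 mm.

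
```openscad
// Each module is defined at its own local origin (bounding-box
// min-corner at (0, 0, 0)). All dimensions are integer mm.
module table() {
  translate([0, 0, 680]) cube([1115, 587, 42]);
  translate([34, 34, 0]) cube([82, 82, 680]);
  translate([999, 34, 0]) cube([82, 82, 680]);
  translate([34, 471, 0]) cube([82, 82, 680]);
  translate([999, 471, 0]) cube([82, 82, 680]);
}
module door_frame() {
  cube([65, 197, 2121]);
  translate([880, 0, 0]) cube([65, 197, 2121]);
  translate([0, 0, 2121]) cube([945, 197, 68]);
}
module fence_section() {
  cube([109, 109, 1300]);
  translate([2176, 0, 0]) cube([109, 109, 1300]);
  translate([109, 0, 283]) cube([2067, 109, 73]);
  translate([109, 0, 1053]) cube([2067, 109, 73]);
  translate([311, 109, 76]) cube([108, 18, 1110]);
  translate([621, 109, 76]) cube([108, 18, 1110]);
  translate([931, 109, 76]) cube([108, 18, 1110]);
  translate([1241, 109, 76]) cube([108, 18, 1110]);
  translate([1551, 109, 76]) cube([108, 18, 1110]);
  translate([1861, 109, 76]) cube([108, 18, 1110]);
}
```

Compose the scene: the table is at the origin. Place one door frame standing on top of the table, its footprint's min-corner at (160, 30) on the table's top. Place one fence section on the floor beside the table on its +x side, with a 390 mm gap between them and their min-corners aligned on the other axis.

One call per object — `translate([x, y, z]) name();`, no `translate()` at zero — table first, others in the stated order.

table();
translate([160, 30, 722]) door_frame();
translate([1505, 0, 0]) fence_section();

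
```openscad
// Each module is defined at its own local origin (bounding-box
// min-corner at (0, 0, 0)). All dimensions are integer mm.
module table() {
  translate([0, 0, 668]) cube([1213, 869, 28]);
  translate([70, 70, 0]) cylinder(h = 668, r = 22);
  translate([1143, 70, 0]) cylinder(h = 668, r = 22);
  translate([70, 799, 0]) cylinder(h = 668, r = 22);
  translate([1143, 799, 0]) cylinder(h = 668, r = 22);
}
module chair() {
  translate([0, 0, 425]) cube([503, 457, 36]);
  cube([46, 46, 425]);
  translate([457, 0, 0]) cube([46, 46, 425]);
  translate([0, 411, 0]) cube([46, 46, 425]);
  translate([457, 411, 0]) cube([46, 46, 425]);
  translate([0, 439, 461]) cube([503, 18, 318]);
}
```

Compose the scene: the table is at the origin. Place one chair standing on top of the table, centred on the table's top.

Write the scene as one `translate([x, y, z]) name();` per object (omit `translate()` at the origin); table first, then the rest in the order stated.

table();
translate([355, 206, 696]) chair();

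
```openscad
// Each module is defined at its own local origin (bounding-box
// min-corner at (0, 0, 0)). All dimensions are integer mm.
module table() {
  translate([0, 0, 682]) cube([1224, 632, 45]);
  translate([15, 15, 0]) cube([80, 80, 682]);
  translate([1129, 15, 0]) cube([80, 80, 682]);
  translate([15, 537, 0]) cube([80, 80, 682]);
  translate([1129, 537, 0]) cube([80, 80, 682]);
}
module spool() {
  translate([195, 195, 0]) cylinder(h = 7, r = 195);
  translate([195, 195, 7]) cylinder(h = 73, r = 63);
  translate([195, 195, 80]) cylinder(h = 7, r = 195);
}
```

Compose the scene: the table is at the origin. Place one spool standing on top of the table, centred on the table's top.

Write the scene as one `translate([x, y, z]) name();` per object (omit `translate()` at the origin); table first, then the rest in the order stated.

table();
translate([417, 121, 727]) spool();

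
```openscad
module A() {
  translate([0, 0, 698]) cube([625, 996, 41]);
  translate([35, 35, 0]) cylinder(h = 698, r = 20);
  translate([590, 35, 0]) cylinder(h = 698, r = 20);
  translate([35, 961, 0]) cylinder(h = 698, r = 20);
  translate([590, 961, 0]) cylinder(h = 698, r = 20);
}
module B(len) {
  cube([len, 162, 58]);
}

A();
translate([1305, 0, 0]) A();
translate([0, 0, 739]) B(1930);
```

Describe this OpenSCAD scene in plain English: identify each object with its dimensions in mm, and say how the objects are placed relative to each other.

A is a rectangular dining table. The top is 625×996×41 mm with its upper surface at z = 739 mm. It stands on four round legs of 40 mm diameter, each leg's bounding box inset 15 mm from the nearest pair of top edges, running from the floor to the underside of the top.

B is a rectangular beam 1930 mm long (x), 162 mm deep (y), 58 mm thick (z).

The beam spans the tops of two tables placed 680 mm apart, resting at z = 739 mm.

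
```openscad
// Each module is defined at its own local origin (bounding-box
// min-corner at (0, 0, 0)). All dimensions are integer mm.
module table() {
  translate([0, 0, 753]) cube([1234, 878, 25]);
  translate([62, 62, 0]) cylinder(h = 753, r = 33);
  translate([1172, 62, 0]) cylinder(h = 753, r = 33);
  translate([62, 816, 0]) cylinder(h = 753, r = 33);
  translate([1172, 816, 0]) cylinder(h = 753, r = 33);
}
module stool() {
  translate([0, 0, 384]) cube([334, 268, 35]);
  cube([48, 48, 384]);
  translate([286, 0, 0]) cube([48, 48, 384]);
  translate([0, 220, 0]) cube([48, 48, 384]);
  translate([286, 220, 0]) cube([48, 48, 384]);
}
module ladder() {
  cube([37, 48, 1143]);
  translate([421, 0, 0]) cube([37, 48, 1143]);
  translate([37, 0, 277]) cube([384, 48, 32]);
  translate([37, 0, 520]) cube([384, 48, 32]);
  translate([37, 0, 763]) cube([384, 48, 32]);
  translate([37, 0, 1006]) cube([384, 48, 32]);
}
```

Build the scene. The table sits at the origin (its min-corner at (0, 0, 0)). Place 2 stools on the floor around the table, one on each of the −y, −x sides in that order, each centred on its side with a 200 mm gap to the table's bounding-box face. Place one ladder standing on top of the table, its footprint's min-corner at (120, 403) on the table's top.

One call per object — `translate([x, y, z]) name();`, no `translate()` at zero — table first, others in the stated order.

table();
translate([450, -468, 0]) stool();
translate([-534, 305, 0]) stool();
translate([120, 403, 778]) ladder();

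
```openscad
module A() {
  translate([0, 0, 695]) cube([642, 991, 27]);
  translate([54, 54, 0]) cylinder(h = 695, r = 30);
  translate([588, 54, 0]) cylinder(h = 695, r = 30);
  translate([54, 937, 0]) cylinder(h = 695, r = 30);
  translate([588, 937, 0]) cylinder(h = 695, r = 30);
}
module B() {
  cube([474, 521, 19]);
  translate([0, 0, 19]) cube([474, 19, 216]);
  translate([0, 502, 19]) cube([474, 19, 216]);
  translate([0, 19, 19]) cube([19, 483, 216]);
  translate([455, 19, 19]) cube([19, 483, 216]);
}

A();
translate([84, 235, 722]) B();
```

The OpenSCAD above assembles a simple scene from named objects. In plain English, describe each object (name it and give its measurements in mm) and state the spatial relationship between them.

A is a rectangular dining table. The top is 642×991×27 mm with its upper surface at z = 722 mm. It stands on four round legs of 60 mm diameter, each leg's bounding box inset 24 mm from the nearest pair of top edges, running from the floor to the underside of the top.

B is an open-topped rectangular box: outside dimensions 474×521×235 mm, with a uniform wall and base thickness of 19 mm. The base is a full 474×521 slab on the floor; four walls sit on top of the base. The front and back walls (the −y and +y sides) span the full width; the two side walls fit between them.

The open box is on top of the table, centred.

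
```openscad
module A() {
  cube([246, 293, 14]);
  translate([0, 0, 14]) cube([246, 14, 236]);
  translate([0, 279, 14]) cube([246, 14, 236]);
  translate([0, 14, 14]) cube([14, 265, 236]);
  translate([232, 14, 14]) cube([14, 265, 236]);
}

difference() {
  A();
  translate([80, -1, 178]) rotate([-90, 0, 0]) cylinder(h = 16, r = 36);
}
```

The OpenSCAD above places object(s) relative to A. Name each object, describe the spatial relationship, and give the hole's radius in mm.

The subtracted cylinder has r = 36 mm.

A is an open box. The open box has a circular hole through its front wall. The hole's radius is 36 mm.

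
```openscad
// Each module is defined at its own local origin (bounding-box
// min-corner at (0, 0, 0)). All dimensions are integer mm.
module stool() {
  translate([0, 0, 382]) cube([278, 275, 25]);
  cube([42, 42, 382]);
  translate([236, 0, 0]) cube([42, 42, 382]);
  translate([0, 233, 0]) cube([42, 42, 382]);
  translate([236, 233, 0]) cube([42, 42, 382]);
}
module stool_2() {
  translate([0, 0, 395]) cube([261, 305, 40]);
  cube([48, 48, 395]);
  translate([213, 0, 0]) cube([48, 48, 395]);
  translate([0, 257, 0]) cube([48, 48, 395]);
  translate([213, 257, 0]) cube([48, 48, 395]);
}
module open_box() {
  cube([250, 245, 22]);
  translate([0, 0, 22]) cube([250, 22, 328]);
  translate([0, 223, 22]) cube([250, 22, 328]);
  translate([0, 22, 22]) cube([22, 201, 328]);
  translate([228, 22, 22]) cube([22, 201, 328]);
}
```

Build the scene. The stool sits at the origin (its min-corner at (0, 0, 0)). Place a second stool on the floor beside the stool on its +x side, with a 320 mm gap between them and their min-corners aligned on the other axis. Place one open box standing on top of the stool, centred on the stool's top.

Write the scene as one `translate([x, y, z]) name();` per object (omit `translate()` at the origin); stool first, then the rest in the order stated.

stool();
translate([598, 0, 0]) stool_2();
translate([14, 15, 407]) open_box();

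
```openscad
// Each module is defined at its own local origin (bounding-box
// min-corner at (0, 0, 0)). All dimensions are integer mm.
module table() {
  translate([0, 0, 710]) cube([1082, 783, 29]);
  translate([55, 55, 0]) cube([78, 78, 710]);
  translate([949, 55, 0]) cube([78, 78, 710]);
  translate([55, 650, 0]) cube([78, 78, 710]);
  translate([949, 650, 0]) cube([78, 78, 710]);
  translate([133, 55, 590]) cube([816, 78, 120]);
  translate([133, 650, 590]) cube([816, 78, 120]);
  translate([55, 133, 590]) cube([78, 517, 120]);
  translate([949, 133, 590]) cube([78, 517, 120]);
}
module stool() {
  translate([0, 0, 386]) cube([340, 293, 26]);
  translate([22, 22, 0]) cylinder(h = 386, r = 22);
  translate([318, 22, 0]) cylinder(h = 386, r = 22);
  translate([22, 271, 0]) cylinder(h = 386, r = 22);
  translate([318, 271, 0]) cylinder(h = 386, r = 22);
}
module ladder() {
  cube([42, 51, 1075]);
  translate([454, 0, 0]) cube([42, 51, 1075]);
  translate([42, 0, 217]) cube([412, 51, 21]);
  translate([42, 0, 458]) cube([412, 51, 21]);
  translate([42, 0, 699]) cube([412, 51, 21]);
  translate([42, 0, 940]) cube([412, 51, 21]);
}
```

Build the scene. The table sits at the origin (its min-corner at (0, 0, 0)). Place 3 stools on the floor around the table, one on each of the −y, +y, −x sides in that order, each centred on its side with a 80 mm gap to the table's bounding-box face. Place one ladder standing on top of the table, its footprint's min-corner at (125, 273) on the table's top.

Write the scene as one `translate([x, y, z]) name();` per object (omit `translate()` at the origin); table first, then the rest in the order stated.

table();
translate([371, -373, 0]) stool();
translate([371, 863, 0]) stool();
translate([-420, 245, 0]) stool();
translate([125, 273, 739]) ladder();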